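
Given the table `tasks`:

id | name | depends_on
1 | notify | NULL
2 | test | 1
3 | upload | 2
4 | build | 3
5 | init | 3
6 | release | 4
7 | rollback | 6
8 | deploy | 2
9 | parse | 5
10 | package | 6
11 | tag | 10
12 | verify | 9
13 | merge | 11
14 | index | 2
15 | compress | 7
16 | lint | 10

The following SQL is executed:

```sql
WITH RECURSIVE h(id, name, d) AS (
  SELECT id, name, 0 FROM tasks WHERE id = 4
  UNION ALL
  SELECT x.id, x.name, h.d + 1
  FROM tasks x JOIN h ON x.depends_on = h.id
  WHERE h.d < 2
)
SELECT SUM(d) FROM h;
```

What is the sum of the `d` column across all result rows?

Base: id=4 (build) at d 0.
Iteration 1: rows with depends_on in {4} -> release (id 6, d 1).
Iteration 2: rows with depends_on in {6} -> rollback (id 7, d 2), package (id 10, d 2).
Iteration 3: d < 2 fails for all current rows; recursion stops.
SUM(d) = 0 + 1 + 2 + 2 = 5.

5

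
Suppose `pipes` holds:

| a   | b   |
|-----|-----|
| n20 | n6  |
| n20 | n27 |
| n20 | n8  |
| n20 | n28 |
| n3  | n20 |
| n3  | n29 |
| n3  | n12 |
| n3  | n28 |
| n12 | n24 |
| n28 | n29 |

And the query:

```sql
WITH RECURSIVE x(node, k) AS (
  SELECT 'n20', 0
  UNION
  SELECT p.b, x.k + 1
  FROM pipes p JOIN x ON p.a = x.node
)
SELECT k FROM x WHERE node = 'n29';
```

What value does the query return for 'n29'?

Base: (n20, k=0).
Iteration 1: edges from {n20} -> (n27, k=1), (n28, k=1), (n6, k=1), (n8, k=1).
Iteration 2: edges from {n27,n28,n6,n8} -> (n29, k=2).
Iteration 3: no outgoing edges from {n29}; recursion stops.

2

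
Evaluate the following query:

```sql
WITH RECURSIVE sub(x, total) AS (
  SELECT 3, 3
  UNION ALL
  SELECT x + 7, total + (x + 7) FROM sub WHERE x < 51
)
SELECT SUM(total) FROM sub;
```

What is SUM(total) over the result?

696

Base: x=3, total=3.
Iteration 1: 3 < 51 holds -> x = 3 + 7 = 10, total = 3 + 10 = 13.
Iteration 2: 10 < 51 holds -> x = 10 + 7 = 17, total = 13 + 17 = 30.
Iteration 3: 17 < 51 holds -> x = 17 + 7 = 24, total = 30 + 24 = 54.
Iteration 4: 24 < 51 holds -> x = 24 + 7 = 31, total = 54 + 31 = 85.
Iteration 5: 31 < 51 holds -> x = 31 + 7 = 38, total = 85 + 38 = 123.
Iteration 6: 38 < 51 holds -> x = 38 + 7 = 45, total = 123 + 45 = 168.
Iteration 7: 45 < 51 holds -> x = 45 + 7 = 52, total = 168 + 52 = 220.
Iteration 8: 52 < 51 fails; recursion stops.
SUM(total) = 3 + 13 + 30 + 54 + 85 + 123 + 168 + 220 = 696.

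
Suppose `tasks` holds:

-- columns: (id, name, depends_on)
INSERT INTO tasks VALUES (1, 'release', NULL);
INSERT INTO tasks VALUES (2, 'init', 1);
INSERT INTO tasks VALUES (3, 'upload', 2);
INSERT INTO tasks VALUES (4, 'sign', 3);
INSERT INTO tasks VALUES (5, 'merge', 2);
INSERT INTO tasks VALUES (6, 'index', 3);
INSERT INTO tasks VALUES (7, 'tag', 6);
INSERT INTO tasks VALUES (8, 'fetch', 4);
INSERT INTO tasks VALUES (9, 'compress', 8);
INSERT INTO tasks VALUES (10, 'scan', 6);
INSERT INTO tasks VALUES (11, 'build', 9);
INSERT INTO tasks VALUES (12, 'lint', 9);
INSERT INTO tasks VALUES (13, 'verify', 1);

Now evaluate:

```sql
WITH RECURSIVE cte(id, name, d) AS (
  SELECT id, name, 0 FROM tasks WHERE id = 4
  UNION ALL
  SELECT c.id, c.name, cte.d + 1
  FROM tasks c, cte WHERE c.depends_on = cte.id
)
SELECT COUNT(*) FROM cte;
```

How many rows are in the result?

5

Base: id=4 (sign) at d 0.
Iteration 1: rows with depends_on in {4} -> fetch (id 8, d 1).
Iteration 2: rows with depends_on in {8} -> compress (id 9, d 2).
Iteration 3: rows with depends_on in {9} -> build (id 11, d 3), lint (id 12, d 3).
Iteration 4: no rows with depends_on in {11,12}; recursion stops.
Total rows emitted: 5.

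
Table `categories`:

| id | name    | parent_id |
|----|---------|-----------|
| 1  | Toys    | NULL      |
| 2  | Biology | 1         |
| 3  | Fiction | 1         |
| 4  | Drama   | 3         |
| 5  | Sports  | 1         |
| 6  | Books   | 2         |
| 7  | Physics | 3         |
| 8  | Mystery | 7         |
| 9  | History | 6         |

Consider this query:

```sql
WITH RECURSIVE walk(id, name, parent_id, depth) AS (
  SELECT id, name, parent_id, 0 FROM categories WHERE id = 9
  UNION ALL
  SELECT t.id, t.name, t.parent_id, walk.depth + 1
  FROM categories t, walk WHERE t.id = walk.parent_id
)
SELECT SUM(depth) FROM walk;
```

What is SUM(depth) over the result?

Base: id=9 (History), parent_id=6, depth 0.
Iteration 1: join on id=6 -> Books (id 6, parent_id=2, depth 1).
Iteration 2: join on id=2 -> Biology (id 2, parent_id=1, depth 2).
Iteration 3: join on id=1 -> Toys (id 1, parent_id=NULL, depth 3).
Iteration 4: parent_id is NULL; no match; recursion stops.
SUM(depth) = 0 + 1 + 2 + 3 = 6.

6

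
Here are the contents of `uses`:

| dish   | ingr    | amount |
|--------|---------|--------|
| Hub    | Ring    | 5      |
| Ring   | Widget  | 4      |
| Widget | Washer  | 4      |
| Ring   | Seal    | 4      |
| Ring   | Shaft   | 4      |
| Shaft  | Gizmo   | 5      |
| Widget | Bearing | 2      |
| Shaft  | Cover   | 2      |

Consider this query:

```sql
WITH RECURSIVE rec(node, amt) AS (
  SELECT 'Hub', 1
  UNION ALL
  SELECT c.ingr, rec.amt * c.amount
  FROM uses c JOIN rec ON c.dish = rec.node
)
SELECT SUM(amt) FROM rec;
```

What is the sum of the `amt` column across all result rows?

326

Base: (Hub, amt=1).
Iteration 1: components of {Hub} -> Ring = 1*5 = 5.
Iteration 2: components of {Ring} -> Seal = 5*4 = 20, Shaft = 5*4 = 20, Widget = 5*4 = 20.
Iteration 3: components of {Seal,Shaft,Widget} -> Bearing = 20*2 = 40, Cover = 20*2 = 40, Gizmo = 20*5 = 100, Washer = 20*4 = 80.
Iteration 4: no further components; recursion stops.
SUM(amt) = 1 + 5 + 20 + 20 + 20 + 80 + 40 + 100 + 40 = 326.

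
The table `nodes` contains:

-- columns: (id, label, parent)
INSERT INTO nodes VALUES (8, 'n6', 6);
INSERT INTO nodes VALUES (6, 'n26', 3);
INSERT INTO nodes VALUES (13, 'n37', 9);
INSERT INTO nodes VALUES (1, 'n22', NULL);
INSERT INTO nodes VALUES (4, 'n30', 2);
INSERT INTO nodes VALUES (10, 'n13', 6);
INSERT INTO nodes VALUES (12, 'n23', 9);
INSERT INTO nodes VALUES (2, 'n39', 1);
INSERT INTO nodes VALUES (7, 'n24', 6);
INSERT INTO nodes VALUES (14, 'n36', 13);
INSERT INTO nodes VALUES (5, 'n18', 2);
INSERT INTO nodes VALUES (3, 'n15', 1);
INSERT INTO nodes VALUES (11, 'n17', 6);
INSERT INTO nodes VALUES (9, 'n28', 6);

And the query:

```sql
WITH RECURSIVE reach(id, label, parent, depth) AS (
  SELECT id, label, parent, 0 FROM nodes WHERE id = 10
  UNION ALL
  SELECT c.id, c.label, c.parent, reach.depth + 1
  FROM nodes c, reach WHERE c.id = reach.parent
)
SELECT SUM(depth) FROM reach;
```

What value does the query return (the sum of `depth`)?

Base: id=10 (n13), parent=6, depth 0.
Iteration 1: join on id=6 -> n26 (id 6, parent=3, depth 1).
Iteration 2: join on id=3 -> n15 (id 3, parent=1, depth 2).
Iteration 3: join on id=1 -> n22 (id 1, parent=NULL, depth 3).
Iteration 4: parent is NULL; no match; recursion stops.
SUM(depth) = 0 + 1 + 2 + 3 = 6.

6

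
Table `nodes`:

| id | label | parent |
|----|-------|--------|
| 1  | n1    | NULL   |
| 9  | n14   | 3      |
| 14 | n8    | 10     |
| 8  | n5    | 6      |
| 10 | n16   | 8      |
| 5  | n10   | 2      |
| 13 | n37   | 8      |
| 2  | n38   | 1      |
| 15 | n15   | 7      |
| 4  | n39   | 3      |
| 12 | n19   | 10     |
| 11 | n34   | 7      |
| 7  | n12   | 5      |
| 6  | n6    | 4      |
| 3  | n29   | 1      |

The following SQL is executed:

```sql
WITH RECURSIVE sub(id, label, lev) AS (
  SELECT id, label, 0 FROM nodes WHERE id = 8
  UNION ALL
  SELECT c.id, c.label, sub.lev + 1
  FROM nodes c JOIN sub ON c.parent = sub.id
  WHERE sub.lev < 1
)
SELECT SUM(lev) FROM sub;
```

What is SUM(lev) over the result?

2

Base: id=8 (n5) at lev 0.
Iteration 1: rows with parent in {8} -> n16 (id 10, lev 1), n37 (id 13, lev 1).
Iteration 2: lev < 1 fails for all current rows; recursion stops.
SUM(lev) = 0 + 1 + 1 = 2.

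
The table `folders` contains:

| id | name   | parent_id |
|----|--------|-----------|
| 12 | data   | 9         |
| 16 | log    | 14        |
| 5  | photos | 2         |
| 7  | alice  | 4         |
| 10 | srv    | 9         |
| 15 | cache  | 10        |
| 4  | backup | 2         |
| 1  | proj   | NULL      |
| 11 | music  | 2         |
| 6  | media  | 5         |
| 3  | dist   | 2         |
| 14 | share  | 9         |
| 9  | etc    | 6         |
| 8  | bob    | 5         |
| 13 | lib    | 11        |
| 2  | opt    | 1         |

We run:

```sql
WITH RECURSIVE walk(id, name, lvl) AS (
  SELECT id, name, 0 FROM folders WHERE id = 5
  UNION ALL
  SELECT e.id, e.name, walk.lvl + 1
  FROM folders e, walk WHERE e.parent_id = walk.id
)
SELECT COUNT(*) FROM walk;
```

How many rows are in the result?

9

Base: id=5 (photos) at lvl 0.
Iteration 1: rows with parent_id in {5} -> media (id 6, lvl 1), bob (id 8, lvl 1).
Iteration 2: rows with parent_id in {6,8} -> etc (id 9, lvl 2).
Iteration 3: rows with parent_id in {9} -> srv (id 10, lvl 3), data (id 12, lvl 3), share (id 14, lvl 3).
Iteration 4: rows with parent_id in {10,12,14} -> cache (id 15, lvl 4), log (id 16, lvl 4).
Iteration 5: no rows with parent_id in {15,16}; recursion stops.
Total rows emitted: 9.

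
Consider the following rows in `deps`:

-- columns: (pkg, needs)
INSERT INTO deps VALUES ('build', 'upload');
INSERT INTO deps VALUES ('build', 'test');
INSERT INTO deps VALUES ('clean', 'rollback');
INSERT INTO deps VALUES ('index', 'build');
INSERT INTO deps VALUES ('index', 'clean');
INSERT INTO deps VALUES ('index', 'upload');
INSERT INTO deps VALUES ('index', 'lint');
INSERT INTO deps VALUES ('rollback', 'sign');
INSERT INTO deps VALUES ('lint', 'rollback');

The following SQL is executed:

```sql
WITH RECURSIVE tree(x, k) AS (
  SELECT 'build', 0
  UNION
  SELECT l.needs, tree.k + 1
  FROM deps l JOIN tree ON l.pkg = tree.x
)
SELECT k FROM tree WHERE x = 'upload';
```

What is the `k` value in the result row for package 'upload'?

1

Base: (build, k=0).
Iteration 1: edges from {build} -> (test, k=1), (upload, k=1).
Iteration 2: no outgoing edges from {test,upload}; recursion stops.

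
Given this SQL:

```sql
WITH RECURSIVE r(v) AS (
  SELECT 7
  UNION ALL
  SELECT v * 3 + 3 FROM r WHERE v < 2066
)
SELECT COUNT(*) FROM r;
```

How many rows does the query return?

7

Base: v=7.
Iteration 1: 7 < 2066 holds -> v = 7 * 3 + 3 = 24.
Iteration 2: 24 < 2066 holds -> v = 24 * 3 + 3 = 75.
Iteration 3: 75 < 2066 holds -> v = 75 * 3 + 3 = 228.
Iteration 4: 228 < 2066 holds -> v = 228 * 3 + 3 = 687.
Iteration 5: 687 < 2066 holds -> v = 687 * 3 + 3 = 2064.
Iteration 6: 2064 < 2066 holds -> v = 2064 * 3 + 3 = 6195.
Iteration 7: 6195 < 2066 fails; recursion stops.
Total rows emitted: 7.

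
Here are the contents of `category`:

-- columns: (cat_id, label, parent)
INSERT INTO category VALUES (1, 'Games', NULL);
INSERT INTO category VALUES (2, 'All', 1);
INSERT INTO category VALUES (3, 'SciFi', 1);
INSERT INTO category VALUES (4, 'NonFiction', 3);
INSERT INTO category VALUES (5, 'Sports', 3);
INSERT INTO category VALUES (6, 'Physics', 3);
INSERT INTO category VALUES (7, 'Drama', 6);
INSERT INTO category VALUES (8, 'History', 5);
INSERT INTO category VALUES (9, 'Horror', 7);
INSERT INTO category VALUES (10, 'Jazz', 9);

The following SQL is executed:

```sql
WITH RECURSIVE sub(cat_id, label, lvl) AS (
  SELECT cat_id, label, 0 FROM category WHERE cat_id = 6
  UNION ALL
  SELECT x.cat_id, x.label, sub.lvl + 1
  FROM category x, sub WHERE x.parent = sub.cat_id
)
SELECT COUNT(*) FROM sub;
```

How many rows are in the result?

Base: cat_id=6 (Physics) at lvl 0.
Iteration 1: rows with parent in {6} -> Drama (id 7, lvl 1).
Iteration 2: rows with parent in {7} -> Horror (id 9, lvl 2).
Iteration 3: rows with parent in {9} -> Jazz (id 10, lvl 3).
Iteration 4: no rows with parent in {10}; recursion stops.
Total rows emitted: 4.

4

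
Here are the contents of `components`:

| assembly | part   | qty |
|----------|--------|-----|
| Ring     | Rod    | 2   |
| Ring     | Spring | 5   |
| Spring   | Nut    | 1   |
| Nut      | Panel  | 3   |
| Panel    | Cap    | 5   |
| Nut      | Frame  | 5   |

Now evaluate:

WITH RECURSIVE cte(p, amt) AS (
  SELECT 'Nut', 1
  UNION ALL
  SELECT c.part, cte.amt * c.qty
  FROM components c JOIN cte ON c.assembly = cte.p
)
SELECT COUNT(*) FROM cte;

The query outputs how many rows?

4

Base: (Nut, amt=1).
Iteration 1: components of {Nut} -> Frame = 1*5 = 5, Panel = 1*3 = 3.
Iteration 2: components of {Frame,Panel} -> Cap = 3*5 = 15.
Iteration 3: no further components; recursion stops.
Total rows emitted: 4.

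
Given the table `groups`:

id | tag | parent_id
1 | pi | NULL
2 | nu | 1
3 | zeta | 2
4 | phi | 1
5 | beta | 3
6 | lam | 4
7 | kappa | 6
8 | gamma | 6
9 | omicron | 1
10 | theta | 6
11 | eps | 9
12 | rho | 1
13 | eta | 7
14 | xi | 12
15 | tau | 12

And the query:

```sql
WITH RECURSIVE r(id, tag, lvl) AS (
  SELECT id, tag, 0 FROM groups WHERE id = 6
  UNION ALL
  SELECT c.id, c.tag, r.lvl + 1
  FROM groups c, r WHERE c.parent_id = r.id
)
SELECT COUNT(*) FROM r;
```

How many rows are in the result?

5

Base: id=6 (lam) at lvl 0.
Iteration 1: rows with parent_id in {6} -> kappa (id 7, lvl 1), gamma (id 8, lvl 1), theta (id 10, lvl 1).
Iteration 2: rows with parent_id in {7,8,10} -> eta (id 13, lvl 2).
Iteration 3: no rows with parent_id in {13}; recursion stops.
Total rows emitted: 5.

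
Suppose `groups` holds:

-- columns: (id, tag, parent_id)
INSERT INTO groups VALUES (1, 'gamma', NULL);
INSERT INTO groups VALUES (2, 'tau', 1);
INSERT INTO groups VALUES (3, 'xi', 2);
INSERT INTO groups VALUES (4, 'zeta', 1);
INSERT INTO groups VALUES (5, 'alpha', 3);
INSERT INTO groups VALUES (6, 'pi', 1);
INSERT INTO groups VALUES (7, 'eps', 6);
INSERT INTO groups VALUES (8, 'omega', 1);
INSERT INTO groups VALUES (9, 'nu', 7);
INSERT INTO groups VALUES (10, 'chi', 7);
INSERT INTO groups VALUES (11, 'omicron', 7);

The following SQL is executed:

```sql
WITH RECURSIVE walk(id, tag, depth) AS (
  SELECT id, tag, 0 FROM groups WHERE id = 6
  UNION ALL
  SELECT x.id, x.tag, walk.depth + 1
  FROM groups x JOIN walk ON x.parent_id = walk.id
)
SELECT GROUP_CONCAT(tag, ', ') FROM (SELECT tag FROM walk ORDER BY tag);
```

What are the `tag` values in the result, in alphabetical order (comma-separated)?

Base: id=6 (pi) at depth 0.
Iteration 1: rows with parent_id in {6} -> eps (id 7, depth 1).
Iteration 2: rows with parent_id in {7} -> nu (id 9, depth 2), chi (id 10, depth 2), omicron (id 11, depth 2).
Iteration 3: no rows with parent_id in {9,10,11}; recursion stops.

chi, eps, nu, omicron, pi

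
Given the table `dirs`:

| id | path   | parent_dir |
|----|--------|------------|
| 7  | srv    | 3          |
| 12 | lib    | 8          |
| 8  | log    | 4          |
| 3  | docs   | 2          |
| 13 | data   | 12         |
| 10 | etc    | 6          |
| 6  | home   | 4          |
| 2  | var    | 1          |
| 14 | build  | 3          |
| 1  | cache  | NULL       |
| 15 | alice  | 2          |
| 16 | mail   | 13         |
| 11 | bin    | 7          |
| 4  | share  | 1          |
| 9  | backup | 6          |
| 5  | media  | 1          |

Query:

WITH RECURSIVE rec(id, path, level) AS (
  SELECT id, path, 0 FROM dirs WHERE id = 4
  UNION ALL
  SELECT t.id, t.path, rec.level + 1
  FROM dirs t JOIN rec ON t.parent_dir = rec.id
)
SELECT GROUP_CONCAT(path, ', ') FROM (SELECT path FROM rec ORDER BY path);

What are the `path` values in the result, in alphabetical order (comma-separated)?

backup, data, etc, home, lib, log, mail, share

Base: id=4 (share) at level 0.
Iteration 1: rows with parent_dir in {4} -> home (id 6, level 1), log (id 8, level 1).
Iteration 2: rows with parent_dir in {6,8} -> backup (id 9, level 2), etc (id 10, level 2), lib (id 12, level 2).
Iteration 3: rows with parent_dir in {9,10,12} -> data (id 13, level 3).
Iteration 4: rows with parent_dir in {13} -> mail (id 16, level 4).
Iteration 5: no rows with parent_dir in {16}; recursion stops.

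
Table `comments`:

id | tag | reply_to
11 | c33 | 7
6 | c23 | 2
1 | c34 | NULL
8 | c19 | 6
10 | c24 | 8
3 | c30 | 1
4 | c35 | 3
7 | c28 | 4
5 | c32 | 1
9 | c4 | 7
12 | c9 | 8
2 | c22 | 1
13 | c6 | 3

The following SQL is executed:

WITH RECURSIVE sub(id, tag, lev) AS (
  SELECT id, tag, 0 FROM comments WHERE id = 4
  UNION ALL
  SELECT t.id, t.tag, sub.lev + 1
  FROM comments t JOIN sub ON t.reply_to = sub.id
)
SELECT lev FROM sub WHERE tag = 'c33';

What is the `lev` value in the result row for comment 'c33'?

2

Base: id=4 (c35) at lev 0.
Iteration 1: rows with reply_to in {4} -> c28 (id 7, lev 1).
Iteration 2: rows with reply_to in {7} -> c4 (id 9, lev 2), c33 (id 11, lev 2).
Iteration 3: no rows with reply_to in {9,11}; recursion stops.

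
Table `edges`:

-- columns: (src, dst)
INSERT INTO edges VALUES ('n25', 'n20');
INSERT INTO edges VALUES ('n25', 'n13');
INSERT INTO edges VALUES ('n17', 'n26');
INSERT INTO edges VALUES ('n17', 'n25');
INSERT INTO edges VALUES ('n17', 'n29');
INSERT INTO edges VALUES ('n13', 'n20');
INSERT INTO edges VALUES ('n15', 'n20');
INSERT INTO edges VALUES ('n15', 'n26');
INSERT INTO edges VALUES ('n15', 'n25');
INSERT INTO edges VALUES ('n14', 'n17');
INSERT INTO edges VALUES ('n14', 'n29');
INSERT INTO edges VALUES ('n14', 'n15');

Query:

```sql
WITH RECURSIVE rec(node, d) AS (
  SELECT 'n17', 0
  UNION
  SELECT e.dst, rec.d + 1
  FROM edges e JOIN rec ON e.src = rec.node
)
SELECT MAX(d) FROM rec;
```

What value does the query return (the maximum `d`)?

3

Base: (n17, d=0).
Iteration 1: edges from {n17} -> (n25, d=1), (n26, d=1), (n29, d=1).
Iteration 2: edges from {n25,n26,n29} -> (n13, d=2), (n20, d=2).
Iteration 3: edges from {n13,n20} -> (n20, d=3).
Iteration 4: no outgoing edges from {n20}; recursion stops.
d values: 0, 1, 1, 1, 2, 2, 3; the maximum is 3.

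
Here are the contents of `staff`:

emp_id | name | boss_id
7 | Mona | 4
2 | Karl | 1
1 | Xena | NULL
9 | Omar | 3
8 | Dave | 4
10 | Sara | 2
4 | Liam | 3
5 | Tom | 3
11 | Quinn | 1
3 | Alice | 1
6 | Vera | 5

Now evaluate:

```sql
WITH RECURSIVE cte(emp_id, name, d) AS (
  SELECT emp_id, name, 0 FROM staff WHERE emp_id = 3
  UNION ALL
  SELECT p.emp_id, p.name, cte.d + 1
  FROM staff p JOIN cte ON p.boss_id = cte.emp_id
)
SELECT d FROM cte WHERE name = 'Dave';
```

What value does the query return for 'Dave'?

Base: emp_id=3 (Alice) at d 0.
Iteration 1: rows with boss_id in {3} -> Liam (id 4, d 1), Tom (id 5, d 1), Omar (id 9, d 1).
Iteration 2: rows with boss_id in {4,5,9} -> Vera (id 6, d 2), Mona (id 7, d 2), Dave (id 8, d 2).
Iteration 3: no rows with boss_id in {6,7,8}; recursion stops.

2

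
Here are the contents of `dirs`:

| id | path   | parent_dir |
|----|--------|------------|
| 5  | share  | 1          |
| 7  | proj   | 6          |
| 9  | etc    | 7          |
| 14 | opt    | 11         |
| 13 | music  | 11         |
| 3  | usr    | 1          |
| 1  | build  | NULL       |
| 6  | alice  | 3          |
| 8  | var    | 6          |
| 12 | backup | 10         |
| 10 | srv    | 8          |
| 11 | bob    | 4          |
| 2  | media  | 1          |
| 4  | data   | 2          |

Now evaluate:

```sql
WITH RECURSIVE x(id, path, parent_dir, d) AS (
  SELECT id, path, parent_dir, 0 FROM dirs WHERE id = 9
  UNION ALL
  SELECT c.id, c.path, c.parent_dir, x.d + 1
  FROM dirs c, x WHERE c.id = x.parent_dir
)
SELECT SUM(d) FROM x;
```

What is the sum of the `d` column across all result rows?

Base: id=9 (etc), parent_dir=7, d 0.
Iteration 1: join on id=7 -> proj (id 7, parent_dir=6, d 1).
Iteration 2: join on id=6 -> alice (id 6, parent_dir=3, d 2).
Iteration 3: join on id=3 -> usr (id 3, parent_dir=1, d 3).
Iteration 4: join on id=1 -> build (id 1, parent_dir=NULL, d 4).
Iteration 5: parent_dir is NULL; no match; recursion stops.
SUM(d) = 0 + 1 + 2 + 3 + 4 = 10.

10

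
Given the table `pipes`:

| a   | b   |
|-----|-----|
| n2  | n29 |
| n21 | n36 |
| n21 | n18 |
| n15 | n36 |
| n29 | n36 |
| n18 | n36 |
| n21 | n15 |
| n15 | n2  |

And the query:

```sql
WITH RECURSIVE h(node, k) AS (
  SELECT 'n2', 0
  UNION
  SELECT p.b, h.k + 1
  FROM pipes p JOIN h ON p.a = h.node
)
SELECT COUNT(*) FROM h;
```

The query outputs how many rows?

Base: (n2, k=0).
Iteration 1: edges from {n2} -> (n29, k=1).
Iteration 2: edges from {n29} -> (n36, k=2).
Iteration 3: no outgoing edges from {n36}; recursion stops.
Total rows emitted: 3.

3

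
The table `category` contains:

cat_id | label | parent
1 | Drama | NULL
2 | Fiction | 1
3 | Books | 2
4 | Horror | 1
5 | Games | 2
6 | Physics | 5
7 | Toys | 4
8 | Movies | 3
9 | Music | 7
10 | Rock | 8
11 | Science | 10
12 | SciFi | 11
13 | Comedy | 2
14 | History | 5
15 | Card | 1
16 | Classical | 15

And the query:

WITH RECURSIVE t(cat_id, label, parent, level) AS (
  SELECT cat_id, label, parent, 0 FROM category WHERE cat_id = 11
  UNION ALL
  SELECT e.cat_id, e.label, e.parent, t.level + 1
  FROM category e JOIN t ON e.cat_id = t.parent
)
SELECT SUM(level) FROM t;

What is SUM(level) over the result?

Base: cat_id=11 (Science), parent=10, level 0.
Iteration 1: join on cat_id=10 -> Rock (id 10, parent=8, level 1).
Iteration 2: join on cat_id=8 -> Movies (id 8, parent=3, level 2).
Iteration 3: join on cat_id=3 -> Books (id 3, parent=2, level 3).
Iteration 4: join on cat_id=2 -> Fiction (id 2, parent=1, level 4).
Iteration 5: join on cat_id=1 -> Drama (id 1, parent=NULL, level 5).
Iteration 6: parent is NULL; no match; recursion stops.
SUM(level) = 0 + 1 + 2 + 3 + 4 + 5 = 15.

15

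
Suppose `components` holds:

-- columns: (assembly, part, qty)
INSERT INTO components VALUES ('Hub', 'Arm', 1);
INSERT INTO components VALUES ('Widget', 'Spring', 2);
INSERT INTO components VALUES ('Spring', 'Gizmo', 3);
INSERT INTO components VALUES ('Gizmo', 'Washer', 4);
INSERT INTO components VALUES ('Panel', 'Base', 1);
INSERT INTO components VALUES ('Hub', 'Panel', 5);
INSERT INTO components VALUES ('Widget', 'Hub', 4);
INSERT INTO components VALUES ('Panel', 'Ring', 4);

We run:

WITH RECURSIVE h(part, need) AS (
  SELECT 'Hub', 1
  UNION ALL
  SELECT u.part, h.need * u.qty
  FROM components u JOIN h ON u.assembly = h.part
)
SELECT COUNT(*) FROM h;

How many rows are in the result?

5

Base: (Hub, need=1).
Iteration 1: components of {Hub} -> Arm = 1*1 = 1, Panel = 1*5 = 5.
Iteration 2: components of {Arm,Panel} -> Base = 5*1 = 5, Ring = 5*4 = 20.
Iteration 3: no further components; recursion stops.
Total rows emitted: 5.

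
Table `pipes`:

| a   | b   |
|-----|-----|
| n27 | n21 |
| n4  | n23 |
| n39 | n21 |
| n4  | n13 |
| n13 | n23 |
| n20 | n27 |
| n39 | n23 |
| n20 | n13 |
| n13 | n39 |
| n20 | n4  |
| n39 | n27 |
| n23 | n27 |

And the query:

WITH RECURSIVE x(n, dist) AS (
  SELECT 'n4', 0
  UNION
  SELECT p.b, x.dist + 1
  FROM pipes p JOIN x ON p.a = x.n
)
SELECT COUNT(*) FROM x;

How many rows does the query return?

Base: (n4, dist=0).
Iteration 1: edges from {n4} -> (n13, dist=1), (n23, dist=1).
Iteration 2: edges from {n13,n23} -> (n23, dist=2), (n27, dist=2), (n39, dist=2).
Iteration 3: edges from {n23,n27,n39} -> (n21, dist=3), (n23, dist=3), (n27, dist=3). [UNION drops 2 duplicate row(s)]
Iteration 4: edges from {n21,n23,n27} -> (n21, dist=4), (n27, dist=4).
Iteration 5: edges from {n21,n27} -> (n21, dist=5).
Iteration 6: no outgoing edges from {n21}; recursion stops.
Total rows emitted: 12.

12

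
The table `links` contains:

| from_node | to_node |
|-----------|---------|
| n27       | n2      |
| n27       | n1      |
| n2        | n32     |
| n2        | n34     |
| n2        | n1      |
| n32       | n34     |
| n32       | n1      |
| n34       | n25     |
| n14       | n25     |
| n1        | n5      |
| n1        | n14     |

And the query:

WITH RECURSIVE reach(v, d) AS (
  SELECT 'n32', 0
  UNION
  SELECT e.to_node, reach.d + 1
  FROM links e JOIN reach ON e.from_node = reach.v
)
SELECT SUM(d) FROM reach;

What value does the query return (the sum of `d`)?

Base: (n32, d=0).
Iteration 1: edges from {n32} -> (n1, d=1), (n34, d=1).
Iteration 2: edges from {n1,n34} -> (n14, d=2), (n25, d=2), (n5, d=2).
Iteration 3: edges from {n14,n25,n5} -> (n25, d=3).
Iteration 4: no outgoing edges from {n25}; recursion stops.
SUM(d) = 0 + 1 + 1 + 2 + 2 + 2 + 3 = 11.

11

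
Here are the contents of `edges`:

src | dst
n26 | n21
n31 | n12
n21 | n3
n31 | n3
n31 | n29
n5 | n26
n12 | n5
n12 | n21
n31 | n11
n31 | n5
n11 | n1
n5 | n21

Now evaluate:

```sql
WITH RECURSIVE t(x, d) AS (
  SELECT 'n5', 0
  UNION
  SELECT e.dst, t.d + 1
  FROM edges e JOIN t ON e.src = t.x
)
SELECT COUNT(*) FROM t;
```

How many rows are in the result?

Base: (n5, d=0).
Iteration 1: edges from {n5} -> (n21, d=1), (n26, d=1).
Iteration 2: edges from {n21,n26} -> (n21, d=2), (n3, d=2).
Iteration 3: edges from {n21,n3} -> (n3, d=3).
Iteration 4: no outgoing edges from {n3}; recursion stops.
Total rows emitted: 6.

6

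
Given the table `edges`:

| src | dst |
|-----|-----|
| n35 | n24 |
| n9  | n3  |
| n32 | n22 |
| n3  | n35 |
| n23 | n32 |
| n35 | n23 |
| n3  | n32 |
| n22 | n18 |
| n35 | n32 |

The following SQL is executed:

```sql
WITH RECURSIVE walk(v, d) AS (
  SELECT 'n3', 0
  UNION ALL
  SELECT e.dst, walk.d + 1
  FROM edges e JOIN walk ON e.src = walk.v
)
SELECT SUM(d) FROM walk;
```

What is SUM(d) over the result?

Base: (n3, d=0).
Iteration 1: edges from {n3} -> (n32, d=1), (n35, d=1).
Iteration 2: edges from {n32,n35} -> (n22, d=2), (n23, d=2), (n24, d=2), (n32, d=2).
Iteration 3: edges from {n22,n23,n24,n32} -> (n18, d=3), (n22, d=3), (n32, d=3).
Iteration 4: edges from {n18,n22,n32} -> (n18, d=4), (n22, d=4).
Iteration 5: edges from {n18,n22} -> (n18, d=5).
Iteration 6: no outgoing edges from {n18}; recursion stops.
SUM(d) = 0 + 1 + 1 + 2 + 2 + 2 + 2 + 3 + 3 + 3 + 4 + 4 + 5 = 32.

32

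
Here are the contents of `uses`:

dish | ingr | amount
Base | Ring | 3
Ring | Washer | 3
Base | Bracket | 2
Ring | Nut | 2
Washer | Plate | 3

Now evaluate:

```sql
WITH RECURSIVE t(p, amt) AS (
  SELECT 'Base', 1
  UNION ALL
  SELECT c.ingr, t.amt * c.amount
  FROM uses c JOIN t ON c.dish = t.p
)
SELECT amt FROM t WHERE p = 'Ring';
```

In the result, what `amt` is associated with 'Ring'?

3

Base: (Base, amt=1).
Iteration 1: components of {Base} -> Bracket = 1*2 = 2, Ring = 1*3 = 3.
Iteration 2: components of {Bracket,Ring} -> Nut = 3*2 = 6, Washer = 3*3 = 9.
Iteration 3: components of {Nut,Washer} -> Plate = 9*3 = 27.
Iteration 4: no further components; recursion stops.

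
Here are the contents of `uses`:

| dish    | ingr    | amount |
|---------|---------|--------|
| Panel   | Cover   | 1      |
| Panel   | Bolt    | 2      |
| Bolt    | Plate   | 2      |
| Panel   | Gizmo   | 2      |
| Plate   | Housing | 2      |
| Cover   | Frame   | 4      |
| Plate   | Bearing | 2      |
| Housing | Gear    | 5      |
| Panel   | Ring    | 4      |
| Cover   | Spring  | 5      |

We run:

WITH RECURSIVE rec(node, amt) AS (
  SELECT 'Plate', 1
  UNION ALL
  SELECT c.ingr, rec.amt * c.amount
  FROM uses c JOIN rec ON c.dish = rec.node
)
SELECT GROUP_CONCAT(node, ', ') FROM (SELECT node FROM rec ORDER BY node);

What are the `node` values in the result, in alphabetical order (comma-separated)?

Bearing, Gear, Housing, Plate

Base: (Plate, amt=1).
Iteration 1: components of {Plate} -> Bearing = 1*2 = 2, Housing = 1*2 = 2.
Iteration 2: components of {Bearing,Housing} -> Gear = 2*5 = 10.
Iteration 3: no further components; recursion stops.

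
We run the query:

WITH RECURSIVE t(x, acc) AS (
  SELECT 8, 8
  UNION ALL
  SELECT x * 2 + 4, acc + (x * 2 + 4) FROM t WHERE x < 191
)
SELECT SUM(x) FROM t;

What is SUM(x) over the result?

732

Base: x=8, acc=8.
Iteration 1: 8 < 191 holds -> x = 8 * 2 + 4 = 20, acc = 8 + 20 = 28.
Iteration 2: 20 < 191 holds -> x = 20 * 2 + 4 = 44, acc = 28 + 44 = 72.
Iteration 3: 44 < 191 holds -> x = 44 * 2 + 4 = 92, acc = 72 + 92 = 164.
Iteration 4: 92 < 191 holds -> x = 92 * 2 + 4 = 188, acc = 164 + 188 = 352.
Iteration 5: 188 < 191 holds -> x = 188 * 2 + 4 = 380, acc = 352 + 380 = 732.
Iteration 6: 380 < 191 fails; recursion stops.
SUM(x) = 8 + 20 + 44 + 92 + 188 + 380 = 732.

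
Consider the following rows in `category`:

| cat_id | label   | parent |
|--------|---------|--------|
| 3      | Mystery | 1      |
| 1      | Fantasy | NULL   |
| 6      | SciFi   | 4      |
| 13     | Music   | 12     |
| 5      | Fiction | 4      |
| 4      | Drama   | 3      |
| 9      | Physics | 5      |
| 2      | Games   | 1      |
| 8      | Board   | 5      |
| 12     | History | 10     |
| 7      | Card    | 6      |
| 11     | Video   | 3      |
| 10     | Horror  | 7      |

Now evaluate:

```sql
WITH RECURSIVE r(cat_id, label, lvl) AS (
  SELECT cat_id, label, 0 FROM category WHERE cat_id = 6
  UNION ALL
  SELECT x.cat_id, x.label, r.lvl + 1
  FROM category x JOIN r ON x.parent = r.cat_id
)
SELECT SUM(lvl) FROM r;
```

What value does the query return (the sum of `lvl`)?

10

Base: cat_id=6 (SciFi) at lvl 0.
Iteration 1: rows with parent in {6} -> Card (id 7, lvl 1).
Iteration 2: rows with parent in {7} -> Horror (id 10, lvl 2).
Iteration 3: rows with parent in {10} -> History (id 12, lvl 3).
Iteration 4: rows with parent in {12} -> Music (id 13, lvl 4).
Iteration 5: no rows with parent in {13}; recursion stops.
SUM(lvl) = 0 + 1 + 2 + 3 + 4 = 10.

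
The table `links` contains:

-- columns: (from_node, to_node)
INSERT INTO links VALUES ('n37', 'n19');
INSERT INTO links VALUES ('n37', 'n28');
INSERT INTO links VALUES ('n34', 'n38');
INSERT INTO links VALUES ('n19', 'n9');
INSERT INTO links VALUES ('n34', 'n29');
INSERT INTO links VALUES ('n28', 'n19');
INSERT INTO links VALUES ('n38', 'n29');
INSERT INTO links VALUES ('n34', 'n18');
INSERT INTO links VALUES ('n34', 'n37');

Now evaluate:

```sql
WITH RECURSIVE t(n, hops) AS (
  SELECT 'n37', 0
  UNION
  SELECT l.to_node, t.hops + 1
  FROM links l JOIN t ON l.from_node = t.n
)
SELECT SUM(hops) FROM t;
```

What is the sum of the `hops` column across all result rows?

9

Base: (n37, hops=0).
Iteration 1: edges from {n37} -> (n19, hops=1), (n28, hops=1).
Iteration 2: edges from {n19,n28} -> (n19, hops=2), (n9, hops=2).
Iteration 3: edges from {n19,n9} -> (n9, hops=3).
Iteration 4: no outgoing edges from {n9}; recursion stops.
SUM(hops) = 0 + 1 + 1 + 2 + 2 + 3 = 9.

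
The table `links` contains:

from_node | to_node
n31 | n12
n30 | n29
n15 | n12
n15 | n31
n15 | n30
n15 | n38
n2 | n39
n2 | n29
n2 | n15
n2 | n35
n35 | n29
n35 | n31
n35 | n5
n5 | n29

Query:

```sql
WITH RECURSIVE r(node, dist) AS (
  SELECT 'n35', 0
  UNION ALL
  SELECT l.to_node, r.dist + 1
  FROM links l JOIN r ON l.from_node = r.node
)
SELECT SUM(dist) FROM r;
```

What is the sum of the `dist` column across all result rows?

7

Base: (n35, dist=0).
Iteration 1: edges from {n35} -> (n29, dist=1), (n31, dist=1), (n5, dist=1).
Iteration 2: edges from {n29,n31,n5} -> (n12, dist=2), (n29, dist=2).
Iteration 3: no outgoing edges from {n12,n29}; recursion stops.
SUM(dist) = 0 + 1 + 1 + 1 + 2 + 2 = 7.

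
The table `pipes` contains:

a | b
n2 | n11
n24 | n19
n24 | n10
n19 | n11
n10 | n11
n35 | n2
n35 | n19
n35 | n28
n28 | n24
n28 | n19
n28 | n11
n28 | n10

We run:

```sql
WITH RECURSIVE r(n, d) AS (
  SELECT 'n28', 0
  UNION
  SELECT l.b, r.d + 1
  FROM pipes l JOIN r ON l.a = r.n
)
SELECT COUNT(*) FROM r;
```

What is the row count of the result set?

9

Base: (n28, d=0).
Iteration 1: edges from {n28} -> (n10, d=1), (n11, d=1), (n19, d=1), (n24, d=1).
Iteration 2: edges from {n10,n11,n19,n24} -> (n10, d=2), (n11, d=2), (n19, d=2). [UNION drops 1 duplicate row(s)]
Iteration 3: edges from {n10,n11,n19} -> (n11, d=3). [UNION drops 1 duplicate row(s)]
Iteration 4: no outgoing edges from {n11}; recursion stops.
Total rows emitted: 9.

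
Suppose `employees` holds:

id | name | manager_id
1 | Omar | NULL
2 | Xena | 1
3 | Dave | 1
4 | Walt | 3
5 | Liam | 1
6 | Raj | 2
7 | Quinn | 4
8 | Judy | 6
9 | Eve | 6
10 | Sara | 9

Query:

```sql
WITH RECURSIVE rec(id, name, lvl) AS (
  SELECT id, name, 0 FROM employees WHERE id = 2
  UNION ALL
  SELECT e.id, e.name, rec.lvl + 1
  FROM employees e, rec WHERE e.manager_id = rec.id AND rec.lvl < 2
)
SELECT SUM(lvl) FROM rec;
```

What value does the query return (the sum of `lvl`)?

5

Base: id=2 (Xena) at lvl 0.
Iteration 1: rows with manager_id in {2} -> Raj (id 6, lvl 1).
Iteration 2: rows with manager_id in {6} -> Judy (id 8, lvl 2), Eve (id 9, lvl 2).
Iteration 3: lvl < 2 fails for all current rows; recursion stops.
SUM(lvl) = 0 + 1 + 2 + 2 = 5.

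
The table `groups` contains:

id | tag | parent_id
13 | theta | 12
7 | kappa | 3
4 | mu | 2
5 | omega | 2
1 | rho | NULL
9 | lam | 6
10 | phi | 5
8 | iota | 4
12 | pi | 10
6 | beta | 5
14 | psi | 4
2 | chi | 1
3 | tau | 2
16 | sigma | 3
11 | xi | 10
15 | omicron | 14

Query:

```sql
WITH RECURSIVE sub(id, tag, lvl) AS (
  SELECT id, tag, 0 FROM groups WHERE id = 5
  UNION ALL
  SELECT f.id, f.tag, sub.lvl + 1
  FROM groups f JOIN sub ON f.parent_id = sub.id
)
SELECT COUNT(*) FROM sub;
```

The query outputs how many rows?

Base: id=5 (omega) at lvl 0.
Iteration 1: rows with parent_id in {5} -> beta (id 6, lvl 1), phi (id 10, lvl 1).
Iteration 2: rows with parent_id in {6,10} -> lam (id 9, lvl 2), xi (id 11, lvl 2), pi (id 12, lvl 2).
Iteration 3: rows with parent_id in {9,11,12} -> theta (id 13, lvl 3).
Iteration 4: no rows with parent_id in {13}; recursion stops.
Total rows emitted: 7.

7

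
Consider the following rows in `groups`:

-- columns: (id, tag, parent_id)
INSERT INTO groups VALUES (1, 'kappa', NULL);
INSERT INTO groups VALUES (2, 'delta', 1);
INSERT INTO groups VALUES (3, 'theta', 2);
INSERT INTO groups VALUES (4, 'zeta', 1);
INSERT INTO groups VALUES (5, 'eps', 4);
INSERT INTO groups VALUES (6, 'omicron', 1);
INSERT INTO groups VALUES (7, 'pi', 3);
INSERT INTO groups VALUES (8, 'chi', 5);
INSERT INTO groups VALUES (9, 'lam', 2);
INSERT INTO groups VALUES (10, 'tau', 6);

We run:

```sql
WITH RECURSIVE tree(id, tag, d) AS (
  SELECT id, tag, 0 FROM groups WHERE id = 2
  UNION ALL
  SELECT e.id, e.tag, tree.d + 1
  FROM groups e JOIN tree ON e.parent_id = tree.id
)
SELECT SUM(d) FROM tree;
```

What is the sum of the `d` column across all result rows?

4

Base: id=2 (delta) at d 0.
Iteration 1: rows with parent_id in {2} -> theta (id 3, d 1), lam (id 9, d 1).
Iteration 2: rows with parent_id in {3,9} -> pi (id 7, d 2).
Iteration 3: no rows with parent_id in {7}; recursion stops.
SUM(d) = 0 + 1 + 1 + 2 = 4.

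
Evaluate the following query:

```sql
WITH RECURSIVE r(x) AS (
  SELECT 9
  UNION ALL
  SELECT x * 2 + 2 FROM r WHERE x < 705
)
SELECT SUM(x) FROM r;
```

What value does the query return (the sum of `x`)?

Base: x=9.
Iteration 1: 9 < 705 holds -> x = 9 * 2 + 2 = 20.
Iteration 2: 20 < 705 holds -> x = 20 * 2 + 2 = 42.
Iteration 3: 42 < 705 holds -> x = 42 * 2 + 2 = 86.
Iteration 4: 86 < 705 holds -> x = 86 * 2 + 2 = 174.
Iteration 5: 174 < 705 holds -> x = 174 * 2 + 2 = 350.
Iteration 6: 350 < 705 holds -> x = 350 * 2 + 2 = 702.
Iteration 7: 702 < 705 holds -> x = 702 * 2 + 2 = 1406.
Iteration 8: 1406 < 705 fails; recursion stops.
SUM(x) = 9 + 20 + 42 + 86 + 174 + 350 + 702 + 1406 = 2789.

2789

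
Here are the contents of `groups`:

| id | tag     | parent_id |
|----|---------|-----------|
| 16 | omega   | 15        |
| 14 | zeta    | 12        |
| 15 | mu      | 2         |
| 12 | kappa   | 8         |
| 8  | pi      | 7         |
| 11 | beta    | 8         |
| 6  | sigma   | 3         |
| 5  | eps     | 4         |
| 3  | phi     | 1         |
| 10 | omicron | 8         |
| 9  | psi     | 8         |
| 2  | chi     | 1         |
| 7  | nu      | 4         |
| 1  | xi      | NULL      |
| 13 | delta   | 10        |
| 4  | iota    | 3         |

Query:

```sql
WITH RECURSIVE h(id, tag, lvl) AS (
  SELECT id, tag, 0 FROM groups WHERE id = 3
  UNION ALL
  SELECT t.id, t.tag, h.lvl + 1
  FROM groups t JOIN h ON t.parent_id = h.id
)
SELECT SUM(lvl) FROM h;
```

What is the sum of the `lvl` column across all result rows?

Base: id=3 (phi) at lvl 0.
Iteration 1: rows with parent_id in {3} -> iota (id 4, lvl 1), sigma (id 6, lvl 1).
Iteration 2: rows with parent_id in {4,6} -> eps (id 5, lvl 2), nu (id 7, lvl 2).
Iteration 3: rows with parent_id in {5,7} -> pi (id 8, lvl 3).
Iteration 4: rows with parent_id in {8} -> psi (id 9, lvl 4), omicron (id 10, lvl 4), beta (id 11, lvl 4), kappa (id 12, lvl 4).
Iteration 5: rows with parent_id in {9,10,11,12} -> delta (id 13, lvl 5), zeta (id 14, lvl 5).
Iteration 6: no rows with parent_id in {13,14}; recursion stops.
SUM(lvl) = 0 + 1 + 1 + 2 + 2 + 3 + 4 + 4 + 4 + 4 + 5 + 5 = 35.

35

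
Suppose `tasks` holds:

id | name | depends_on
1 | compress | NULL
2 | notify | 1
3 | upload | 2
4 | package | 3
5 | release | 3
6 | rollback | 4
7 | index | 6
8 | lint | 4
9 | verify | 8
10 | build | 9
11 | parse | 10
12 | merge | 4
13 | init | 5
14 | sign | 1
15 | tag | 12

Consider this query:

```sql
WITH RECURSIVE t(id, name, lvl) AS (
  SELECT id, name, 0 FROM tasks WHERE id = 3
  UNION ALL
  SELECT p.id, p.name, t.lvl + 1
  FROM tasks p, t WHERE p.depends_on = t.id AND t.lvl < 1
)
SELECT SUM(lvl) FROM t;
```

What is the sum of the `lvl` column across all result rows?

2

Base: id=3 (upload) at lvl 0.
Iteration 1: rows with depends_on in {3} -> package (id 4, lvl 1), release (id 5, lvl 1).
Iteration 2: lvl < 1 fails for all current rows; recursion stops.
SUM(lvl) = 0 + 1 + 1 = 2.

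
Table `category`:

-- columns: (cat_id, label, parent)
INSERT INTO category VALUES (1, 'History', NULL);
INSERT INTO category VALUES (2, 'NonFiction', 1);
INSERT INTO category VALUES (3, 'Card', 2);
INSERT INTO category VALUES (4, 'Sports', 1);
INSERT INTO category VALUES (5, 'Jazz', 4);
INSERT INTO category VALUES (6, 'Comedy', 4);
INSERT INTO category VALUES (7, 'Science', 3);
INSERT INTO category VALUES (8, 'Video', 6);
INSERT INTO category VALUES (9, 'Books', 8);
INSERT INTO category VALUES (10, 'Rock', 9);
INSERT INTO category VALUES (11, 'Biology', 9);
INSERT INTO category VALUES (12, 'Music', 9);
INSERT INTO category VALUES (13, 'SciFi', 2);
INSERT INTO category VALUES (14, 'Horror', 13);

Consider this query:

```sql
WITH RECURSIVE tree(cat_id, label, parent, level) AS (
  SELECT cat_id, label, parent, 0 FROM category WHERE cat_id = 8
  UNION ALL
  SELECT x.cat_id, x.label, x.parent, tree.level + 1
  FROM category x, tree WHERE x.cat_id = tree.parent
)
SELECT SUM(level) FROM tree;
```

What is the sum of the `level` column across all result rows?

6

Base: cat_id=8 (Video), parent=6, level 0.
Iteration 1: join on cat_id=6 -> Comedy (id 6, parent=4, level 1).
Iteration 2: join on cat_id=4 -> Sports (id 4, parent=1, level 2).
Iteration 3: join on cat_id=1 -> History (id 1, parent=NULL, level 3).
Iteration 4: parent is NULL; no match; recursion stops.
SUM(level) = 0 + 1 + 2 + 3 = 6.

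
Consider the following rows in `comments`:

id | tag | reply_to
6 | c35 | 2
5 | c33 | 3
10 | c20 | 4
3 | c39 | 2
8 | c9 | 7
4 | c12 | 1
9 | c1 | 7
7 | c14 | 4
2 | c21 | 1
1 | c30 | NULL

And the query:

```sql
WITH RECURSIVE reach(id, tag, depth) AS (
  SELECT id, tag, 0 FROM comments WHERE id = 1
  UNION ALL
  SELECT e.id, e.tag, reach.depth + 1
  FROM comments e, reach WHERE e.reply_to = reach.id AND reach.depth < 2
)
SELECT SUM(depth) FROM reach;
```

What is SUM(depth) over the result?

Base: id=1 (c30) at depth 0.
Iteration 1: rows with reply_to in {1} -> c21 (id 2, depth 1), c12 (id 4, depth 1).
Iteration 2: rows with reply_to in {2,4} -> c39 (id 3, depth 2), c35 (id 6, depth 2), c14 (id 7, depth 2), c20 (id 10, depth 2).
Iteration 3: depth < 2 fails for all current rows; recursion stops.
SUM(depth) = 0 + 1 + 1 + 2 + 2 + 2 + 2 = 10.

10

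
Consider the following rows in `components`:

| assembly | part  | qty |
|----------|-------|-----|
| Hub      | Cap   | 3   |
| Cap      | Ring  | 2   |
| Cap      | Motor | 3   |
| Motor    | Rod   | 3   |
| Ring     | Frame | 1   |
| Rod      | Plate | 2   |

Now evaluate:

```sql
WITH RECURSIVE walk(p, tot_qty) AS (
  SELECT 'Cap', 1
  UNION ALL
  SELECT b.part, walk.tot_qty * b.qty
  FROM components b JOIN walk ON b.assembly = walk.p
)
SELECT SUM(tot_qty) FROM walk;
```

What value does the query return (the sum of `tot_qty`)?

35

Base: (Cap, tot_qty=1).
Iteration 1: components of {Cap} -> Motor = 1*3 = 3, Ring = 1*2 = 2.
Iteration 2: components of {Motor,Ring} -> Frame = 2*1 = 2, Rod = 3*3 = 9.
Iteration 3: components of {Frame,Rod} -> Plate = 9*2 = 18.
Iteration 4: no further components; recursion stops.
SUM(tot_qty) = 1 + 2 + 3 + 2 + 9 + 18 = 35.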